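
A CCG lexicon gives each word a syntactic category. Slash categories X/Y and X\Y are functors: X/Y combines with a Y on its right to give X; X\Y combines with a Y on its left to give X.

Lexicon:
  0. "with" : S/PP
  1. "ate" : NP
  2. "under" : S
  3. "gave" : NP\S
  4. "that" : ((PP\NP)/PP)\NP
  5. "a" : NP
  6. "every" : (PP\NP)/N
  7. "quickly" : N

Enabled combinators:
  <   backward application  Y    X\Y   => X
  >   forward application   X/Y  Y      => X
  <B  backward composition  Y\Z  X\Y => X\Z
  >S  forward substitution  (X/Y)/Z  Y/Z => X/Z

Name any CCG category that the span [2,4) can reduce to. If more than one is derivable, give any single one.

NP

[0,8] S   >
  [0,1] "with" : S/PP
  [1,8] PP   <
    [1,2] "ate" : NP
    [2,8] PP\NP   >
      [2,5] (PP\NP)/PP   <
        [2,4] NP   <
          [2,3] "under" : S
          [3,4] "gave" : NP\S
        [4,5] "that" : ((PP\NP)/PP)\NP
      [5,8] PP   <
        [5,6] "a" : NP
        [6,8] PP\NP   >
          [6,7] "every" : (PP\NP)/N
          [7,8] "quickly" : N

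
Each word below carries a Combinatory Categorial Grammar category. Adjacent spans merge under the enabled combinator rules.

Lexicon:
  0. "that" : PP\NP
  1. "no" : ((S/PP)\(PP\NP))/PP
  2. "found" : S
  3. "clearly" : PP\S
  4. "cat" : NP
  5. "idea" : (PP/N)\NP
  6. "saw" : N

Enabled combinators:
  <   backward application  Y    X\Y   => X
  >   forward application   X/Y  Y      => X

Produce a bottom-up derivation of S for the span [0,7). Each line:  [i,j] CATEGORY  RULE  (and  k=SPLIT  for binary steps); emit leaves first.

[0,7] S   >
  [0,4] S/PP   <
    [0,1] "that" : PP\NP
    [1,4] (S/PP)\(PP\NP)   >
      [1,2] "no" : ((S/PP)\(PP\NP))/PP
      [2,4] PP   <
        [2,3] "found" : S
        [3,4] "clearly" : PP\S
  [4,7] PP   >
    [4,6] PP/N   <
      [4,5] "cat" : NP
      [5,6] "idea" : (PP/N)\NP
    [6,7] "saw" : N

[0,1] PP\NP  lex  "that"
[1,2] ((S/PP)\(PP\NP))/PP  lex  "no"
[2,3] S  lex  "found"
[3,4] PP\S  lex  "clearly"
[2,4] PP  <  k=3
[1,4] (S/PP)\(PP\NP)  >  k=2
[0,4] S/PP  <  k=1
[4,5] NP  lex  "cat"
[5,6] (PP/N)\NP  lex  "idea"
[4,6] PP/N  <  k=5
[6,7] N  lex  "saw"
[4,7] PP  >  k=6
[0,7] S  >  k=4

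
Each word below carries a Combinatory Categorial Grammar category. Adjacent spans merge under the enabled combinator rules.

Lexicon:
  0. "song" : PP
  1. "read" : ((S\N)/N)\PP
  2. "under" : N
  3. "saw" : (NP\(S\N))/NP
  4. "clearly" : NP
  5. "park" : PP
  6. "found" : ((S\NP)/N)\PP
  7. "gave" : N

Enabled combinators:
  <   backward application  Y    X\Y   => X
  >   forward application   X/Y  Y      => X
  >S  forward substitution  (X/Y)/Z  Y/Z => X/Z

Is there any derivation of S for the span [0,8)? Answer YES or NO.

YES

[0,8] S   <
  [0,5] NP   <
    [0,3] S\N   >
      [0,2] (S\N)/N   <
        [0,1] "song" : PP
        [1,2] "read" : ((S\N)/N)\PP
      [2,3] "under" : N
    [3,5] NP\(S\N)   >
      [3,4] "saw" : (NP\(S\N))/NP
      [4,5] "clearly" : NP
  [5,8] S\NP   >
    [5,7] (S\NP)/N   <
      [5,6] "park" : PP
      [6,7] "found" : ((S\NP)/N)\PP
    [7,8] "gave" : N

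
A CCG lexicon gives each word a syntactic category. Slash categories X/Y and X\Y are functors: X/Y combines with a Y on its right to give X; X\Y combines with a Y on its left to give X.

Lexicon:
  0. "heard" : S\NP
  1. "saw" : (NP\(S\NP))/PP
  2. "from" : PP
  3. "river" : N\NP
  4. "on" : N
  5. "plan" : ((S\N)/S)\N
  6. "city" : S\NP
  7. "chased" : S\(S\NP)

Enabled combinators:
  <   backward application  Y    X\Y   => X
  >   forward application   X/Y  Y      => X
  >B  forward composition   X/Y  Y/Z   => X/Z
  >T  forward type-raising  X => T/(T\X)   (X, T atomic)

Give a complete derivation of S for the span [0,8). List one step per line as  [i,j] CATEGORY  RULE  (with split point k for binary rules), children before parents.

[0,1] S\NP  lex  "heard"
[1,2] (NP\(S\NP))/PP  lex  "saw"
[2,3] PP  lex  "from"
[1,3] NP\(S\NP)  >  k=2
[0,3] NP  <  k=1
[3,4] N\NP  lex  "river"
[0,4] N  <  k=3
[4,5] N  lex  "on"
[5,6] ((S\N)/S)\N  lex  "plan"
[4,6] (S\N)/S  <  k=5
[6,7] S\NP  lex  "city"
[7,8] S\(S\NP)  lex  "chased"
[6,8] S  <  k=7
[4,8] S\N  >  k=6
[0,8] S  <  k=4

[0,8] S   <
  [0,4] N   <
    [0,3] NP   <
      [0,1] "heard" : S\NP
      [1,3] NP\(S\NP)   >
        [1,2] "saw" : (NP\(S\NP))/PP
        [2,3] "from" : PP
    [3,4] "river" : N\NP
  [4,8] S\N   >
    [4,6] (S\N)/S   <
      [4,5] "on" : N
      [5,6] "plan" : ((S\N)/S)\N
    [6,8] S   <
      [6,7] "city" : S\NP
      [7,8] "chased" : S\(S\NP)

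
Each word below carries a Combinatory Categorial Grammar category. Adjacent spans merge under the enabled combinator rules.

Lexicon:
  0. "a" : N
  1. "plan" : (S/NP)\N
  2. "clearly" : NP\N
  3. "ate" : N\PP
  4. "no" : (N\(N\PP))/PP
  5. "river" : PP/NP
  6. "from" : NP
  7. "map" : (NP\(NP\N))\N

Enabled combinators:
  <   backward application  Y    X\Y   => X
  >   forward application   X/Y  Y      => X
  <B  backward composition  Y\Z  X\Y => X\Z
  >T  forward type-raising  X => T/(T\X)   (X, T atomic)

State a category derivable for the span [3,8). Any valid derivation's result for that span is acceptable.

[0,8] S   >
  [0,2] S/NP   <
    [0,1] "a" : N
    [1,2] "plan" : (S/NP)\N
  [2,8] NP   <
    [2,3] "clearly" : NP\N
    [3,8] NP\(NP\N)   <
      [3,7] N   <
        [3,4] "ate" : N\PP
        [4,7] N\(N\PP)   >
          [4,5] "no" : (N\(N\PP))/PP
          [5,7] PP   >
            [5,6] "river" : PP/NP
            [6,7] "from" : NP
      [7,8] "map" : (NP\(NP\N))\N

NP\(NP\N)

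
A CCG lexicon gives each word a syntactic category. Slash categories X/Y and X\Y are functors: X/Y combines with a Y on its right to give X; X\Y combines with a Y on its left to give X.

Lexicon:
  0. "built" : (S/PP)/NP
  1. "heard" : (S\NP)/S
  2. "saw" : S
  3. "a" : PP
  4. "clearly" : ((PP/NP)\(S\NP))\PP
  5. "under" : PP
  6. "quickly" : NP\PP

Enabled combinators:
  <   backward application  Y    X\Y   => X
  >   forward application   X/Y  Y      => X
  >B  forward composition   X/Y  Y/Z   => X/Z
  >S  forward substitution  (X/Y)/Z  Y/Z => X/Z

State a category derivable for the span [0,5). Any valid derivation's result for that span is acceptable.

S/NP

[0,7] S   >
  [0,5] S/NP   >S
    [0,1] "built" : (S/PP)/NP
    [1,5] PP/NP   <
      [1,3] S\NP   >
        [1,2] "heard" : (S\NP)/S
        [2,3] "saw" : S
      [3,5] (PP/NP)\(S\NP)   <
        [3,4] "a" : PP
        [4,5] "clearly" : ((PP/NP)\(S\NP))\PP
  [5,7] NP   <
    [5,6] "under" : PP
    [6,7] "quickly" : NP\PP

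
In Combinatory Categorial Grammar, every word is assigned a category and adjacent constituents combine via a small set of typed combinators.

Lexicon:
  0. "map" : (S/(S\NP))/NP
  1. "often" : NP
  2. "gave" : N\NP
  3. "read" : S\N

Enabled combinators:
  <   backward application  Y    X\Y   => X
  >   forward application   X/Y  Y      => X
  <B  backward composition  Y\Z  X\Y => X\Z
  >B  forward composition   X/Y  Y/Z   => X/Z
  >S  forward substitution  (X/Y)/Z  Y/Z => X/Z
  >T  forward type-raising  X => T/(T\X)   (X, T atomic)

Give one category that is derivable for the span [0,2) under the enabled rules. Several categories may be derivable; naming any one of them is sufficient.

S/(S\NP)

[0,4] S   >
  [0,2] S/(S\NP)   >
    [0,1] "map" : (S/(S\NP))/NP
    [1,2] "often" : NP
  [2,4] S\NP   <B
    [2,3] "gave" : N\NP
    [3,4] "read" : S\N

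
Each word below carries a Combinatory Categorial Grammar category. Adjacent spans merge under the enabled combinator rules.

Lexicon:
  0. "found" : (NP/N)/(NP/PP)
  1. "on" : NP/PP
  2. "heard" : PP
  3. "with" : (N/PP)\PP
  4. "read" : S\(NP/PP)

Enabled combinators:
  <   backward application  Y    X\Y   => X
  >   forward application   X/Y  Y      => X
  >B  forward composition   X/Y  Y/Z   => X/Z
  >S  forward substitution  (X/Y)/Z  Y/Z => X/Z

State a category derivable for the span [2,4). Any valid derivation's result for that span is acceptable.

N/PP

[0,5] S   <
  [0,4] NP/PP   >B
    [0,2] NP/N   >
      [0,1] "found" : (NP/N)/(NP/PP)
      [1,2] "on" : NP/PP
    [2,4] N/PP   <
      [2,3] "heard" : PP
      [3,4] "with" : (N/PP)\PP
  [4,5] "read" : S\(NP/PP)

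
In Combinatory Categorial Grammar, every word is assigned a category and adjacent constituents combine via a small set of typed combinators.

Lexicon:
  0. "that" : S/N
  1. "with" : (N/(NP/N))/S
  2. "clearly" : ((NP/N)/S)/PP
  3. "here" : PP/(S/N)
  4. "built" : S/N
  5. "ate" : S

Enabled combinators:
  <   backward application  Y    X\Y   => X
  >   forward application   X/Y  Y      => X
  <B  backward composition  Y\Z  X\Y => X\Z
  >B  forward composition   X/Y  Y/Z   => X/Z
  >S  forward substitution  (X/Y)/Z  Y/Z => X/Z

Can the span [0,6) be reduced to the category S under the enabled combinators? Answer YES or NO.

YES

[0,6] S   >
  [0,1] "that" : S/N
  [1,6] N   >
    [1,5] N/S   >S
      [1,2] "with" : (N/(NP/N))/S
      [2,5] (NP/N)/S   >
        [2,3] "clearly" : ((NP/N)/S)/PP
        [3,5] PP   >
          [3,4] "here" : PP/(S/N)
          [4,5] "built" : S/N
    [5,6] "ate" : S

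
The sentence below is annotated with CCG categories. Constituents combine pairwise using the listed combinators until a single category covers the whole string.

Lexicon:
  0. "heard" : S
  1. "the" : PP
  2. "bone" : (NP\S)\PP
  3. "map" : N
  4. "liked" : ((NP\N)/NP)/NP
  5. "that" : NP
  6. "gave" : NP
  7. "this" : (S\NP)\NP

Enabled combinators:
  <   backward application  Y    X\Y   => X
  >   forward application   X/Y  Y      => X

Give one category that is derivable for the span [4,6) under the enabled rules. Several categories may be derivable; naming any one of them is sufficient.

[0,8] S   <
  [0,3] NP   <
    [0,1] "heard" : S
    [1,3] NP\S   <
      [1,2] "the" : PP
      [2,3] "bone" : (NP\S)\PP
  [3,8] S\NP   <
    [3,7] NP   <
      [3,4] "map" : N
      [4,7] NP\N   >
        [4,6] (NP\N)/NP   >
          [4,5] "liked" : ((NP\N)/NP)/NP
          [5,6] "that" : NP
        [6,7] "gave" : NP
    [7,8] "this" : (S\NP)\NP

(NP\N)/NP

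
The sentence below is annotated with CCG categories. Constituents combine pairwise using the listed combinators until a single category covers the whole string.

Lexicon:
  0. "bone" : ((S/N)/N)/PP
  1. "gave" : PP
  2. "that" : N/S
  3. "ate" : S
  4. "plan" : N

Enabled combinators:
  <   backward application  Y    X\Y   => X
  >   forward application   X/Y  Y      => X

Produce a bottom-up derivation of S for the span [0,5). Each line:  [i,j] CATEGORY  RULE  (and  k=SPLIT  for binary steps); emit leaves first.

[0,1] ((S/N)/N)/PP  lex  "bone"
[1,2] PP  lex  "gave"
[0,2] (S/N)/N  >  k=1
[2,3] N/S  lex  "that"
[3,4] S  lex  "ate"
[2,4] N  >  k=3
[0,4] S/N  >  k=2
[4,5] N  lex  "plan"
[0,5] S  >  k=4

[0,5] S   >
  [0,4] S/N   >
    [0,2] (S/N)/N   >
      [0,1] "bone" : ((S/N)/N)/PP
      [1,2] "gave" : PP
    [2,4] N   >
      [2,3] "that" : N/S
      [3,4] "ate" : S
  [4,5] "plan" : N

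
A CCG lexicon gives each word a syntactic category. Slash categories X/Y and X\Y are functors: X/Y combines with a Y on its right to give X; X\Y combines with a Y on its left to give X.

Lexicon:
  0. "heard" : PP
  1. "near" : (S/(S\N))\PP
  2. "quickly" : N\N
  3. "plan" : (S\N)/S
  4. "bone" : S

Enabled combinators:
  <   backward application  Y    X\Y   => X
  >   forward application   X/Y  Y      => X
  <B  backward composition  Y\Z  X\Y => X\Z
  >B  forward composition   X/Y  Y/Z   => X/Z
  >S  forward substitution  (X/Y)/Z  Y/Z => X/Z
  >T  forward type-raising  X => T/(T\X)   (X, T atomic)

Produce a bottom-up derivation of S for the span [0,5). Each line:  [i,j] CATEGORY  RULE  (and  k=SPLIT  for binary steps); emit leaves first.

[0,5] S   >
  [0,2] S/(S\N)   <
    [0,1] "heard" : PP
    [1,2] "near" : (S/(S\N))\PP
  [2,5] S\N   <B
    [2,3] "quickly" : N\N
    [3,5] S\N   >
      [3,4] "plan" : (S\N)/S
      [4,5] "bone" : S

[0,1] PP  lex  "heard"
[1,2] (S/(S\N))\PP  lex  "near"
[0,2] S/(S\N)  <  k=1
[2,3] N\N  lex  "quickly"
[3,4] (S\N)/S  lex  "plan"
[4,5] S  lex  "bone"
[3,5] S\N  >  k=4
[2,5] S\N  <B  k=3
[0,5] S  >  k=2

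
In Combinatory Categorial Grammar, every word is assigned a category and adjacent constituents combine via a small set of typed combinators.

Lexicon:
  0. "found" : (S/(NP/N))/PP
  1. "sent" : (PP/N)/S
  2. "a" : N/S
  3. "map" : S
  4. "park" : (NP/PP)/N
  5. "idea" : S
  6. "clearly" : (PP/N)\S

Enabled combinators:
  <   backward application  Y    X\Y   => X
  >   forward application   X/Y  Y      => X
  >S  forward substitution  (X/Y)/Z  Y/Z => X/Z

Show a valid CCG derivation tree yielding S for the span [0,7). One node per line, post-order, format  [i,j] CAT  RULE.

[0,1] (S/(NP/N))/PP  lex  "found"
[1,2] (PP/N)/S  lex  "sent"
[2,3] N/S  lex  "a"
[1,3] PP/S  >S  k=2
[3,4] S  lex  "map"
[1,4] PP  >  k=3
[0,4] S/(NP/N)  >  k=1
[4,5] (NP/PP)/N  lex  "park"
[5,6] S  lex  "idea"
[6,7] (PP/N)\S  lex  "clearly"
[5,7] PP/N  <  k=6
[4,7] NP/N  >S  k=5
[0,7] S  >  k=4

[0,7] S   >
  [0,4] S/(NP/N)   >
    [0,1] "found" : (S/(NP/N))/PP
    [1,4] PP   >
      [1,3] PP/S   >S
        [1,2] "sent" : (PP/N)/S
        [2,3] "a" : N/S
      [3,4] "map" : S
  [4,7] NP/N   >S
    [4,5] "park" : (NP/PP)/N
    [5,7] PP/N   <
      [5,6] "idea" : S
      [6,7] "clearly" : (PP/N)\S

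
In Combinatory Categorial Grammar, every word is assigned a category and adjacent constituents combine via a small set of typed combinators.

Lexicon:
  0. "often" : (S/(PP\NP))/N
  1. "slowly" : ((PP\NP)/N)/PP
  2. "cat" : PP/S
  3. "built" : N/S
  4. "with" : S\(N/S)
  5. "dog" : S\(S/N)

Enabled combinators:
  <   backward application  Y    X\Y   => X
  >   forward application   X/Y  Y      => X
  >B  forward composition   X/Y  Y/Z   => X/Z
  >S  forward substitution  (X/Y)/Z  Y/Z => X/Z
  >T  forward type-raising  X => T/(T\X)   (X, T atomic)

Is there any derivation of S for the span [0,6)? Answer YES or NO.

[0,6] S   <
  [0,5] S/N   >S
    [0,1] "often" : (S/(PP\NP))/N
    [1,5] (PP\NP)/N   >
      [1,2] "slowly" : ((PP\NP)/N)/PP
      [2,5] PP   >
        [2,3] "cat" : PP/S
        [3,5] S   <
          [3,4] "built" : N/S
          [4,5] "with" : S\(N/S)
  [5,6] "dog" : S\(S/N)

YES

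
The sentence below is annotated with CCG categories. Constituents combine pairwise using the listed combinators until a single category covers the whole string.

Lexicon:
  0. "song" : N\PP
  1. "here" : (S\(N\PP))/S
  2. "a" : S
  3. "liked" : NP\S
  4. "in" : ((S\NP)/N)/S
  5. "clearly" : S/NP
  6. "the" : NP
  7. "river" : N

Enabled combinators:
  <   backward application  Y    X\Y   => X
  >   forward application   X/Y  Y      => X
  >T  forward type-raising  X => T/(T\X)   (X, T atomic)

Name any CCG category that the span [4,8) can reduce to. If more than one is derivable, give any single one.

[0,8] S   <
  [0,4] NP   <
    [0,3] S   <
      [0,1] "song" : N\PP
      [1,3] S\(N\PP)   >
        [1,2] "here" : (S\(N\PP))/S
        [2,3] "a" : S
    [3,4] "liked" : NP\S
  [4,8] S\NP   >
    [4,7] (S\NP)/N   >
      [4,5] "in" : ((S\NP)/N)/S
      [5,7] S   >
        [5,6] "clearly" : S/NP
        [6,7] "the" : NP
    [7,8] "river" : N

S\NP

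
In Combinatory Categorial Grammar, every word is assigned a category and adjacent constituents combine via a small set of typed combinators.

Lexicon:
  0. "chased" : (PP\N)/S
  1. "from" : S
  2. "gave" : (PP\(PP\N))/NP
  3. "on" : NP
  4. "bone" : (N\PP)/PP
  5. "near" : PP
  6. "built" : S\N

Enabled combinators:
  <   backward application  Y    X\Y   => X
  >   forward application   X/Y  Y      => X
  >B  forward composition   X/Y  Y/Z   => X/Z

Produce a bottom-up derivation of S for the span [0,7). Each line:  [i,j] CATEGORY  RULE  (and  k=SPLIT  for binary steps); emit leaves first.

[0,1] (PP\N)/S  lex  "chased"
[1,2] S  lex  "from"
[0,2] PP\N  >  k=1
[2,3] (PP\(PP\N))/NP  lex  "gave"
[3,4] NP  lex  "on"
[2,4] PP\(PP\N)  >  k=3
[0,4] PP  <  k=2
[4,5] (N\PP)/PP  lex  "bone"
[5,6] PP  lex  "near"
[4,6] N\PP  >  k=5
[0,6] N  <  k=4
[6,7] S\N  lex  "built"
[0,7] S  <  k=6

[0,7] S   <
  [0,6] N   <
    [0,4] PP   <
      [0,2] PP\N   >
        [0,1] "chased" : (PP\N)/S
        [1,2] "from" : S
      [2,4] PP\(PP\N)   >
        [2,3] "gave" : (PP\(PP\N))/NP
        [3,4] "on" : NP
    [4,6] N\PP   >
      [4,5] "bone" : (N\PP)/PP
      [5,6] "near" : PP
  [6,7] "built" : S\N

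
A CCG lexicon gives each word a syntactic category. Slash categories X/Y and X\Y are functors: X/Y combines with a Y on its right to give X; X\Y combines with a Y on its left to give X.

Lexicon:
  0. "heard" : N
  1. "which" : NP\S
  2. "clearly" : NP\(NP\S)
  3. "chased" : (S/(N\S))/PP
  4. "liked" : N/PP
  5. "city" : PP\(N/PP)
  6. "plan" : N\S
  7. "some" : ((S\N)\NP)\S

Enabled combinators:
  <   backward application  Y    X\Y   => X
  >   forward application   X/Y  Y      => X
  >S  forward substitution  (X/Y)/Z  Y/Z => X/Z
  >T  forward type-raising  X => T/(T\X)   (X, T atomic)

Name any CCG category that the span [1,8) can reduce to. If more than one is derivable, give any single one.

S\N

[0,8] S   <
  [0,1] "heard" : N
  [1,8] S\N   <
    [1,3] NP   <
      [1,2] "which" : NP\S
      [2,3] "clearly" : NP\(NP\S)
    [3,8] (S\N)\NP   <
      [3,7] S   >
        [3,6] S/(N\S)   >
          [3,4] "chased" : (S/(N\S))/PP
          [4,6] PP   <
            [4,5] "liked" : N/PP
            [5,6] "city" : PP\(N/PP)
        [6,7] "plan" : N\S
      [7,8] "some" : ((S\N)\NP)\S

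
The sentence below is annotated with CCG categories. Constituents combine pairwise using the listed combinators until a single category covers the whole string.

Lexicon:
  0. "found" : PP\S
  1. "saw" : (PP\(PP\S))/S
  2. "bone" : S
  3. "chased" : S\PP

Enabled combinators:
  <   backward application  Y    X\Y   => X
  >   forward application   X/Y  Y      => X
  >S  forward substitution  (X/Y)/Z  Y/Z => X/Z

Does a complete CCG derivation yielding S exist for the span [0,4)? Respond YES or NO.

YES

[0,4] S   <
  [0,3] PP   <
    [0,1] "found" : PP\S
    [1,3] PP\(PP\S)   >
      [1,2] "saw" : (PP\(PP\S))/S
      [2,3] "bone" : S
  [3,4] "chased" : S\PP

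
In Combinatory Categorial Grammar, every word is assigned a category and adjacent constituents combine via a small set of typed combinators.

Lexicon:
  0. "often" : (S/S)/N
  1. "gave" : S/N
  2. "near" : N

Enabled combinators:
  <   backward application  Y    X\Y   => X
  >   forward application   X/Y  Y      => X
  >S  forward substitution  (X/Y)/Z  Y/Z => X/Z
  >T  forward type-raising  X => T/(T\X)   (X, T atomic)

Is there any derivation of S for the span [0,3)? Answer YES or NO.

YES

[0,3] S   >
  [0,2] S/N   >S
    [0,1] "often" : (S/S)/N
    [1,2] "gave" : S/N
  [2,3] "near" : N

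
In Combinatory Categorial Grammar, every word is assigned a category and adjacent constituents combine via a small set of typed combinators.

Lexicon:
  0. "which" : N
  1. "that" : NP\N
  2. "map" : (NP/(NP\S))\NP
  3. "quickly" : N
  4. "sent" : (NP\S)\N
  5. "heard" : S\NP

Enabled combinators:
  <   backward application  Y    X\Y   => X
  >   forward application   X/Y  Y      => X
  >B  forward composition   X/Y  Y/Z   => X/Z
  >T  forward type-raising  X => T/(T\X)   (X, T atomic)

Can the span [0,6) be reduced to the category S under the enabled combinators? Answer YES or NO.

[0,6] S   <
  [0,5] NP   >
    [0,3] NP/(NP\S)   <
      [0,2] NP   >
        [0,1] NP/(NP\N)   >T
          [0,1] "which" : N
        [1,2] "that" : NP\N
      [2,3] "map" : (NP/(NP\S))\NP
    [3,5] NP\S   <
      [3,4] "quickly" : N
      [4,5] "sent" : (NP\S)\N
  [5,6] "heard" : S\NP

YES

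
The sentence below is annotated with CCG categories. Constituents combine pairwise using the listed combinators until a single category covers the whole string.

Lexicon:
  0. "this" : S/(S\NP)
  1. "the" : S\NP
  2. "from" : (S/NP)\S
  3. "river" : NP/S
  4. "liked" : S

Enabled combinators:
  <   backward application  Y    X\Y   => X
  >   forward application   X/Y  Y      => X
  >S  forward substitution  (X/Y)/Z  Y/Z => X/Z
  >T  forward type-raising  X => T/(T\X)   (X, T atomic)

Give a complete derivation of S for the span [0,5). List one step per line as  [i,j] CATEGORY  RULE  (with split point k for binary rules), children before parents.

[0,5] S   >
  [0,3] S/NP   <
    [0,2] S   >
      [0,1] "this" : S/(S\NP)
      [1,2] "the" : S\NP
    [2,3] "from" : (S/NP)\S
  [3,5] NP   >
    [3,4] "river" : NP/S
    [4,5] "liked" : S

[0,1] S/(S\NP)  lex  "this"
[1,2] S\NP  lex  "the"
[0,2] S  >  k=1
[2,3] (S/NP)\S  lex  "from"
[0,3] S/NP  <  k=2
[3,4] NP/S  lex  "river"
[4,5] S  lex  "liked"
[3,5] NP  >  k=4
[0,5] S  >  k=3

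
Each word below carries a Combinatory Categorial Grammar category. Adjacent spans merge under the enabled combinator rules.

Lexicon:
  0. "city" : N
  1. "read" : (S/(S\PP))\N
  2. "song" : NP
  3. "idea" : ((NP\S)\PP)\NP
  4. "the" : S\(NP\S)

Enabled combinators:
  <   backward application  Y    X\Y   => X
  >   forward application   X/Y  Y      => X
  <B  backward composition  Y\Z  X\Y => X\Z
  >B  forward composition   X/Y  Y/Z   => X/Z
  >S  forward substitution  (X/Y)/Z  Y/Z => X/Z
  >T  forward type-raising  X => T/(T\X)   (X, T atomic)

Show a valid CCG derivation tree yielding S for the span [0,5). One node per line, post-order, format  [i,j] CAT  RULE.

[0,5] S   >
  [0,2] S/(S\PP)   <
    [0,1] "city" : N
    [1,2] "read" : (S/(S\PP))\N
  [2,5] S\PP   <B
    [2,4] (NP\S)\PP   <
      [2,3] "song" : NP
      [3,4] "idea" : ((NP\S)\PP)\NP
    [4,5] "the" : S\(NP\S)

[0,1] N  lex  "city"
[1,2] (S/(S\PP))\N  lex  "read"
[0,2] S/(S\PP)  <  k=1
[2,3] NP  lex  "song"
[3,4] ((NP\S)\PP)\NP  lex  "idea"
[2,4] (NP\S)\PP  <  k=3
[4,5] S\(NP\S)  lex  "the"
[2,5] S\PP  <B  k=4
[0,5] S  >  k=2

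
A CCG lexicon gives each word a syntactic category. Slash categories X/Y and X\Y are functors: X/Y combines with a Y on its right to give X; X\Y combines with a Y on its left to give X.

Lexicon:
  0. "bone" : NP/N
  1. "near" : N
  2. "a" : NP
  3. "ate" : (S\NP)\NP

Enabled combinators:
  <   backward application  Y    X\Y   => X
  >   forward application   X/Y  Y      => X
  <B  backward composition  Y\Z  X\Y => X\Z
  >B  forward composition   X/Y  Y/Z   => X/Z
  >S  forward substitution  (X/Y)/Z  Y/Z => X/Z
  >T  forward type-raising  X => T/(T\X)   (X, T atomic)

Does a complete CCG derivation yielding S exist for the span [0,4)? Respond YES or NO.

YES

[0,4] S   <
  [0,2] NP   >
    [0,1] "bone" : NP/N
    [1,2] "near" : N
  [2,4] S\NP   <
    [2,3] "a" : NP
    [3,4] "ate" : (S\NP)\NP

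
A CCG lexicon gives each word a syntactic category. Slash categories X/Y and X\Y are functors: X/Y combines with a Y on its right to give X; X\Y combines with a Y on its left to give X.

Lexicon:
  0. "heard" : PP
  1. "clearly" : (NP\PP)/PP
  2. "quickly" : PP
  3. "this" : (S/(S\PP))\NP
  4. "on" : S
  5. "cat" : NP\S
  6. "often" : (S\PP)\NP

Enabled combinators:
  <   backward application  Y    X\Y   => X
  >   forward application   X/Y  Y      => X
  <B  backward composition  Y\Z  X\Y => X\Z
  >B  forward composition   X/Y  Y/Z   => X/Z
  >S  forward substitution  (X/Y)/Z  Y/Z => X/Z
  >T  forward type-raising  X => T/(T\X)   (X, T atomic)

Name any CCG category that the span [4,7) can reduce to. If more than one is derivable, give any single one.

S\PP

[0,7] S   >
  [0,4] S/(S\PP)   <
    [0,3] NP   >
      [0,1] NP/(NP\PP)   >T
        [0,1] "heard" : PP
      [1,3] NP\PP   >
        [1,2] "clearly" : (NP\PP)/PP
        [2,3] "quickly" : PP
    [3,4] "this" : (S/(S\PP))\NP
  [4,7] S\PP   <
    [4,6] NP   <
      [4,5] "on" : S
      [5,6] "cat" : NP\S
    [6,7] "often" : (S\PP)\NP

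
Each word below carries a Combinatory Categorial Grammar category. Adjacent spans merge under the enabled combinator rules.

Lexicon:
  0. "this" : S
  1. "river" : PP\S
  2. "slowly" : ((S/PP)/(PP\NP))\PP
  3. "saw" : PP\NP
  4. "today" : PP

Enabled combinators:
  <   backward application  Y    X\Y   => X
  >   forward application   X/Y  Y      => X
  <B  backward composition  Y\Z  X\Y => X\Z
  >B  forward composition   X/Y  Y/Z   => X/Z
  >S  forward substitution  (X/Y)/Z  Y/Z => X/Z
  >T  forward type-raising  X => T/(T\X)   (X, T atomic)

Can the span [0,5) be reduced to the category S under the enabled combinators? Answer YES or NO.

YES

[0,5] S   >
  [0,4] S/PP   >
    [0,3] (S/PP)/(PP\NP)   <
      [0,2] PP   <
        [0,1] "this" : S
        [1,2] "river" : PP\S
      [2,3] "slowly" : ((S/PP)/(PP\NP))\PP
    [3,4] "saw" : PP\NP
  [4,5] "today" : PP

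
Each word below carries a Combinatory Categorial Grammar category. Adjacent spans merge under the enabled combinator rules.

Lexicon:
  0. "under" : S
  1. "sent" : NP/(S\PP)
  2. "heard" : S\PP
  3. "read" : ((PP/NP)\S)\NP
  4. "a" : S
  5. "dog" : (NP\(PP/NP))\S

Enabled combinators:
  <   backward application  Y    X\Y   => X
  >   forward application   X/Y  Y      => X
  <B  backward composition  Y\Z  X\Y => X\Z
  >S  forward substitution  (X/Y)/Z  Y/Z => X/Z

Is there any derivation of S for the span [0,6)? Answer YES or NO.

NO

S NP/(S\PP) S\PP ((PP/NP)\S)\NP S (NP\(PP/NP))\S
CKY chart[0,6] = {NP}; S ∉ chart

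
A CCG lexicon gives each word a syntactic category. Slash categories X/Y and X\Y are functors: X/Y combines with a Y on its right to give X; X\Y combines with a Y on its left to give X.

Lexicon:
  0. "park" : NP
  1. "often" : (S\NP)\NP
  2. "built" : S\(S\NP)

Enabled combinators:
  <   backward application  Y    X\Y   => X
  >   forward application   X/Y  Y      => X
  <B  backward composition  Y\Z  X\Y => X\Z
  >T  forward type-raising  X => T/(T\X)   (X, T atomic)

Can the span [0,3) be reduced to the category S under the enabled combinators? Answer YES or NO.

[0,3] S   <
  [0,2] S\NP   <
    [0,1] "park" : NP
    [1,2] "often" : (S\NP)\NP
  [2,3] "built" : S\(S\NP)

YES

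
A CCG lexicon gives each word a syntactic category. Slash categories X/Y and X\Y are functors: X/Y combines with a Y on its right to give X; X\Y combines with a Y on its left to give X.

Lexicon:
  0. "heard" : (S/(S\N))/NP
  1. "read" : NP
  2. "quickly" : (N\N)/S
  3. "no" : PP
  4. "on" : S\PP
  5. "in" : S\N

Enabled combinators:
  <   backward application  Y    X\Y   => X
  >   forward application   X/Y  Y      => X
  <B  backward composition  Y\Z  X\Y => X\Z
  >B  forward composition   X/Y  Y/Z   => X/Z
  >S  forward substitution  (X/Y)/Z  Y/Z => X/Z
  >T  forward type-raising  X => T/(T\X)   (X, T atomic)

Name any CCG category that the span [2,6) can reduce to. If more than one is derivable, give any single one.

[0,6] S   >
  [0,2] S/(S\N)   >
    [0,1] "heard" : (S/(S\N))/NP
    [1,2] "read" : NP
  [2,6] S\N   <B
    [2,5] N\N   >
      [2,3] "quickly" : (N\N)/S
      [3,5] S   <
        [3,4] "no" : PP
        [4,5] "on" : S\PP
    [5,6] "in" : S\N

S\N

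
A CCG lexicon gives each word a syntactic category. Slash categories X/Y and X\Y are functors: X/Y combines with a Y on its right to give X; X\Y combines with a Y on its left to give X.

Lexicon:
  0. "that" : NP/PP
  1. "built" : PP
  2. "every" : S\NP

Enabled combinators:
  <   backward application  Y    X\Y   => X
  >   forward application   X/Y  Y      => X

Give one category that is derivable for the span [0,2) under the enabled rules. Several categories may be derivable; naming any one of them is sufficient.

NP

[0,3] S   <
  [0,2] NP   >
    [0,1] "that" : NP/PP
    [1,2] "built" : PP
  [2,3] "every" : S\NP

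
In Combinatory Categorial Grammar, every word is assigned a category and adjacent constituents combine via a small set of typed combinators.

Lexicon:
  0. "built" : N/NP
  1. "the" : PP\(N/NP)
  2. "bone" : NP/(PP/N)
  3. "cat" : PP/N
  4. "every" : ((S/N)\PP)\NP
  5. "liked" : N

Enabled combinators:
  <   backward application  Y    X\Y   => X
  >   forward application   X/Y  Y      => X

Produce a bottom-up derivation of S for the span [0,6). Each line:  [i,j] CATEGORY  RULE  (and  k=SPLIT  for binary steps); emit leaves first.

[0,1] N/NP  lex  "built"
[1,2] PP\(N/NP)  lex  "the"
[0,2] PP  <  k=1
[2,3] NP/(PP/N)  lex  "bone"
[3,4] PP/N  lex  "cat"
[2,4] NP  >  k=3
[4,5] ((S/N)\PP)\NP  lex  "every"
[2,5] (S/N)\PP  <  k=4
[0,5] S/N  <  k=2
[5,6] N  lex  "liked"
[0,6] S  >  k=5

[0,6] S   >
  [0,5] S/N   <
    [0,2] PP   <
      [0,1] "built" : N/NP
      [1,2] "the" : PP\(N/NP)
    [2,5] (S/N)\PP   <
      [2,4] NP   >
        [2,3] "bone" : NP/(PP/N)
        [3,4] "cat" : PP/N
      [4,5] "every" : ((S/N)\PP)\NP
  [5,6] "liked" : N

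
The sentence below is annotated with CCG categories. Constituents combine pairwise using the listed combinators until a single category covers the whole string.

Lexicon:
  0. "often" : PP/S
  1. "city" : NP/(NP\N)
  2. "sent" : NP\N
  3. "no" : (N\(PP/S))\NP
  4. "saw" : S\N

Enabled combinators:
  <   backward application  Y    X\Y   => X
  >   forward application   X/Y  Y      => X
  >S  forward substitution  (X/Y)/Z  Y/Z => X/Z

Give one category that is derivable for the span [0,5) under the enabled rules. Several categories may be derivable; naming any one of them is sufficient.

[0,5] S   <
  [0,4] N   <
    [0,1] "often" : PP/S
    [1,4] N\(PP/S)   <
      [1,3] NP   >
        [1,2] "city" : NP/(NP\N)
        [2,3] "sent" : NP\N
      [3,4] "no" : (N\(PP/S))\NP
  [4,5] "saw" : S\N

S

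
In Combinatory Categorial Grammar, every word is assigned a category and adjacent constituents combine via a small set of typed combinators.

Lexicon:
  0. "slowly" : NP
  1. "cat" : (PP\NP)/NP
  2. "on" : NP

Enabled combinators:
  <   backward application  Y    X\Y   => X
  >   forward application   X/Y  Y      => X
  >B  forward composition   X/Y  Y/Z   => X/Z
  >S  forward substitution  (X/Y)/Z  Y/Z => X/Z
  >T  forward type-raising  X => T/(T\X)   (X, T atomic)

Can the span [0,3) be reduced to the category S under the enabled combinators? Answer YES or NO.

NO

NP (PP\NP)/NP NP
CKY chart[0,3] = {N/(N\PP), NP/(NP\PP), PP, PP/(NP\NP), PP/(PP\PP), S/(S\PP)}; S ∉ chart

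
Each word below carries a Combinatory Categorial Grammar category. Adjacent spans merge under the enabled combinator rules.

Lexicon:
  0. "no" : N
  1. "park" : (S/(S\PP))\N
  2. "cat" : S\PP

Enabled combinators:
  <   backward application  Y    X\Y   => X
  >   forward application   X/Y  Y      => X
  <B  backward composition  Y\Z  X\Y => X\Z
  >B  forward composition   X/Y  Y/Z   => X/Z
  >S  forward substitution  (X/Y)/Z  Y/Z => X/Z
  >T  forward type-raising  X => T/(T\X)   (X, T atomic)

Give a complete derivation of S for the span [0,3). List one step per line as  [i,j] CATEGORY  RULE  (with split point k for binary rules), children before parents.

[0,1] N  lex  "no"
[1,2] (S/(S\PP))\N  lex  "park"
[0,2] S/(S\PP)  <  k=1
[2,3] S\PP  lex  "cat"
[0,3] S  >  k=2

[0,3] S   >
  [0,2] S/(S\PP)   <
    [0,1] "no" : N
    [1,2] "park" : (S/(S\PP))\N
  [2,3] "cat" : S\PP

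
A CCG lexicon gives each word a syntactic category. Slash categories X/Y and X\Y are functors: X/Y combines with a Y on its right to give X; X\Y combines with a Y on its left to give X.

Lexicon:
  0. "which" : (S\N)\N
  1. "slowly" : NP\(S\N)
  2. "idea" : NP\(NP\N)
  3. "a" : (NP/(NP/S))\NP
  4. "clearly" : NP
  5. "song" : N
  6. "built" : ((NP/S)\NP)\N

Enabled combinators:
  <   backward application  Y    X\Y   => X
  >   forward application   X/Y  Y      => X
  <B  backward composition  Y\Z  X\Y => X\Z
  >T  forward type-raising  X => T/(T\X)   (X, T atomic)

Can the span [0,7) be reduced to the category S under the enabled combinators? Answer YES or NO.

(S\N)\N NP\(S\N) NP\(NP\N) (NP/(NP/S))\NP NP N ((NP/S)\NP)\N
CKY chart[0,7] = {N/(N\NP), NP, NP/(NP\NP), PP/(PP\NP), S/(S\NP)}; S ∉ chart

NO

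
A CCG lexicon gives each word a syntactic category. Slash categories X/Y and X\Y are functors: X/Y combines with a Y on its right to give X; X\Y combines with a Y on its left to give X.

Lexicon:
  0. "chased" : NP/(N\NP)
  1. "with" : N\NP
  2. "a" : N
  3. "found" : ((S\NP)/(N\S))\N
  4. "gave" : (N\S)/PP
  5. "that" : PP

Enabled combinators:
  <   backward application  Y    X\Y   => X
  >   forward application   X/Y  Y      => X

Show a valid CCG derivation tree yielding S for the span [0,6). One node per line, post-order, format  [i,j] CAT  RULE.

[0,6] S   <
  [0,2] NP   >
    [0,1] "chased" : NP/(N\NP)
    [1,2] "with" : N\NP
  [2,6] S\NP   >
    [2,4] (S\NP)/(N\S)   <
      [2,3] "a" : N
      [3,4] "found" : ((S\NP)/(N\S))\N
    [4,6] N\S   >
      [4,5] "gave" : (N\S)/PP
      [5,6] "that" : PP

[0,1] NP/(N\NP)  lex  "chased"
[1,2] N\NP  lex  "with"
[0,2] NP  >  k=1
[2,3] N  lex  "a"
[3,4] ((S\NP)/(N\S))\N  lex  "found"
[2,4] (S\NP)/(N\S)  <  k=3
[4,5] (N\S)/PP  lex  "gave"
[5,6] PP  lex  "that"
[4,6] N\S  >  k=5
[2,6] S\NP  >  k=4
[0,6] S  <  k=2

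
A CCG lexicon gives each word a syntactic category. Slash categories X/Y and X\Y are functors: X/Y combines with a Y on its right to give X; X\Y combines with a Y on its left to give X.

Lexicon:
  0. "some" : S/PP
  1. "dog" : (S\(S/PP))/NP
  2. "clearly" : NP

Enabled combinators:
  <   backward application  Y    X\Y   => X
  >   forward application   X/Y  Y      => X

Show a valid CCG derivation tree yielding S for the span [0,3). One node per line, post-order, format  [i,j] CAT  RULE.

[0,1] S/PP  lex  "some"
[1,2] (S\(S/PP))/NP  lex  "dog"
[2,3] NP  lex  "clearly"
[1,3] S\(S/PP)  >  k=2
[0,3] S  <  k=1

[0,3] S   <
  [0,1] "some" : S/PP
  [1,3] S\(S/PP)   >
    [1,2] "dog" : (S\(S/PP))/NP
    [2,3] "clearly" : NP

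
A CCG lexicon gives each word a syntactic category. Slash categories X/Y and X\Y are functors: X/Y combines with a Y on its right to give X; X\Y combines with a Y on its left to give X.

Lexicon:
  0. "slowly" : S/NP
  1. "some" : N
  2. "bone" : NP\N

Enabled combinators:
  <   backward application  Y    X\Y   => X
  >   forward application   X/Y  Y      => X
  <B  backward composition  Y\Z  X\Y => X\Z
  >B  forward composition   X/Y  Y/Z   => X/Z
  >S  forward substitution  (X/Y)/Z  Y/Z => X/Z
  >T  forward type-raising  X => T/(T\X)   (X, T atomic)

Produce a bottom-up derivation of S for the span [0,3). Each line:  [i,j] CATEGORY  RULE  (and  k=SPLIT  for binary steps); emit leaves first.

[0,1] S/NP  lex  "slowly"
[1,2] N  lex  "some"
[1,2] NP/(NP\N)  >T
[2,3] NP\N  lex  "bone"
[1,3] NP  >  k=2
[0,3] S  >  k=1

[0,3] S   >
  [0,1] "slowly" : S/NP
  [1,3] NP   >
    [1,2] NP/(NP\N)   >T
      [1,2] "some" : N
    [2,3] "bone" : NP\N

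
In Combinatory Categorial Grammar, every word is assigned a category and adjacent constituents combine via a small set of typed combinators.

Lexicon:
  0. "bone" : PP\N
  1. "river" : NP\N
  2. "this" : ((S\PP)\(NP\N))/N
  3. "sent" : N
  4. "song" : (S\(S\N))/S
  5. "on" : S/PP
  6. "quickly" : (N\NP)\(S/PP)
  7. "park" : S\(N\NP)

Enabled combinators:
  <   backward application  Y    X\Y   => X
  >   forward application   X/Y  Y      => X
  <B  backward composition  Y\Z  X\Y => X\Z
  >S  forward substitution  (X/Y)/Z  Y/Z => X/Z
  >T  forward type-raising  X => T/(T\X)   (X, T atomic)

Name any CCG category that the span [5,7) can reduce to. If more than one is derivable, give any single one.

N\NP

[0,8] S   <
  [0,4] S\N   <B
    [0,1] "bone" : PP\N
    [1,4] S\PP   <
      [1,2] "river" : NP\N
      [2,4] (S\PP)\(NP\N)   >
        [2,3] "this" : ((S\PP)\(NP\N))/N
        [3,4] "sent" : N
  [4,8] S\(S\N)   >
    [4,5] "song" : (S\(S\N))/S
    [5,8] S   <
      [5,7] N\NP   <
        [5,6] "on" : S/PP
        [6,7] "quickly" : (N\NP)\(S/PP)
      [7,8] "park" : S\(N\NP)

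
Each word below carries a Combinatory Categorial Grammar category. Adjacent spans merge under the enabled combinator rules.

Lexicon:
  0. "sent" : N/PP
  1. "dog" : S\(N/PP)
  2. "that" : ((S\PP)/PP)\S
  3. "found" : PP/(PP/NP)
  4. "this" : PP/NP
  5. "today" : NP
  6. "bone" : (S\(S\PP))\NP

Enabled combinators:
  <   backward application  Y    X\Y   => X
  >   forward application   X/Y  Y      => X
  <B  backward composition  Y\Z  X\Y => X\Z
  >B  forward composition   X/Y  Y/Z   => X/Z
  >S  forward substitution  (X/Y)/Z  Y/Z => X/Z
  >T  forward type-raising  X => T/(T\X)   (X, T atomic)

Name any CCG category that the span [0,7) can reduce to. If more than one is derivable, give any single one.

S

[0,7] S   <
  [0,5] S\PP   >
    [0,3] (S\PP)/PP   <
      [0,2] S   <
        [0,1] "sent" : N/PP
        [1,2] "dog" : S\(N/PP)
      [2,3] "that" : ((S\PP)/PP)\S
    [3,5] PP   >
      [3,4] "found" : PP/(PP/NP)
      [4,5] "this" : PP/NP
  [5,7] S\(S\PP)   <
    [5,6] "today" : NP
    [6,7] "bone" : (S\(S\PP))\NP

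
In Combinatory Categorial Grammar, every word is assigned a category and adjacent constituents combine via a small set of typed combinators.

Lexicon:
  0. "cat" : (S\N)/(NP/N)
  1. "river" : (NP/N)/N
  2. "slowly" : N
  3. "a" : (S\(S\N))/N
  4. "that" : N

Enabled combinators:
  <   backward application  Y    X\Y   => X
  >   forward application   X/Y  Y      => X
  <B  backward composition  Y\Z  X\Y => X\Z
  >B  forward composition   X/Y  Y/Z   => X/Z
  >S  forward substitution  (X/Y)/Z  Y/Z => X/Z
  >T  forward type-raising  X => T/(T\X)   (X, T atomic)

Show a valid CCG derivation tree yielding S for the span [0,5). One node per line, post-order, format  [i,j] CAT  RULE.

[0,5] S   <
  [0,3] S\N   >
    [0,1] "cat" : (S\N)/(NP/N)
    [1,3] NP/N   >
      [1,2] "river" : (NP/N)/N
      [2,3] "slowly" : N
  [3,5] S\(S\N)   >
    [3,4] "a" : (S\(S\N))/N
    [4,5] "that" : N

[0,1] (S\N)/(NP/N)  lex  "cat"
[1,2] (NP/N)/N  lex  "river"
[2,3] N  lex  "slowly"
[1,3] NP/N  >  k=2
[0,3] S\N  >  k=1
[3,4] (S\(S\N))/N  lex  "a"
[4,5] N  lex  "that"
[3,5] S\(S\N)  >  k=4
[0,5] S  <  k=3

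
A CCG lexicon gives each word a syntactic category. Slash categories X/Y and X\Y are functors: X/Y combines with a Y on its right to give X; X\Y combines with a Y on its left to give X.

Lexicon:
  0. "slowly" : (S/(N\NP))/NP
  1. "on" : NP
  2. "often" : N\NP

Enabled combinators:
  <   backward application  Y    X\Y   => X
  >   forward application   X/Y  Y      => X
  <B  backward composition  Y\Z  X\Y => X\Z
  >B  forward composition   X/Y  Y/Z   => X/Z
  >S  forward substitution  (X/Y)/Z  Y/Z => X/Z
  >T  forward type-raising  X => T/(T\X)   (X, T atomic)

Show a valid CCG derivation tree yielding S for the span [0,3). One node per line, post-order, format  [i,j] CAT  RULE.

[0,1] (S/(N\NP))/NP  lex  "slowly"
[1,2] NP  lex  "on"
[0,2] S/(N\NP)  >  k=1
[2,3] N\NP  lex  "often"
[0,3] S  >  k=2

[0,3] S   >
  [0,2] S/(N\NP)   >
    [0,1] "slowly" : (S/(N\NP))/NP
    [1,2] "on" : NP
  [2,3] "often" : N\NP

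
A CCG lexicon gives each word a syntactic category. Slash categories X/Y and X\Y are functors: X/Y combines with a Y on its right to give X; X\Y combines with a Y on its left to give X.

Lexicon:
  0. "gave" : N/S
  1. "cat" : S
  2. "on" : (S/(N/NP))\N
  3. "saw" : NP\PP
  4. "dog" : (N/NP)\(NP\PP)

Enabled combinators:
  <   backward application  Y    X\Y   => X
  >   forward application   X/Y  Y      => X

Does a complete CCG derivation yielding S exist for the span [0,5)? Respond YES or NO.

YES

[0,5] S   >
  [0,3] S/(N/NP)   <
    [0,2] N   >
      [0,1] "gave" : N/S
      [1,2] "cat" : S
    [2,3] "on" : (S/(N/NP))\N
  [3,5] N/NP   <
    [3,4] "saw" : NP\PP
    [4,5] "dog" : (N/NP)\(NP\PP)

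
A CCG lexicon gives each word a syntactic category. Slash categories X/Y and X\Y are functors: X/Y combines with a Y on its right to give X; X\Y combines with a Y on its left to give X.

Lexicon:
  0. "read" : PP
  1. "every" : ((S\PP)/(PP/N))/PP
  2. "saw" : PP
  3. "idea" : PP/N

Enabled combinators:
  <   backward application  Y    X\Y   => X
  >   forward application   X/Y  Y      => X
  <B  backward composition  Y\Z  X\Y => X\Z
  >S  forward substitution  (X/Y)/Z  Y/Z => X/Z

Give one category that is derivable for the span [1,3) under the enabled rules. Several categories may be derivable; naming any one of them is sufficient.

(S\PP)/(PP/N)

[0,4] S   <
  [0,1] "read" : PP
  [1,4] S\PP   >
    [1,3] (S\PP)/(PP/N)   >
      [1,2] "every" : ((S\PP)/(PP/N))/PP
      [2,3] "saw" : PP
    [3,4] "idea" : PP/N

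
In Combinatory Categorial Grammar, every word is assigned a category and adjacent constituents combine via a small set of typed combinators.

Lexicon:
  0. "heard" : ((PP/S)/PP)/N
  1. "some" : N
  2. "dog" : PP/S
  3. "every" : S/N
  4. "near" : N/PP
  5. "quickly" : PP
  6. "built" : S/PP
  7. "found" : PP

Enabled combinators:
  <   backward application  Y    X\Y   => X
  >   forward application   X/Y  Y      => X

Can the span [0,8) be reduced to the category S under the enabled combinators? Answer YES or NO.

((PP/S)/PP)/N N PP/S S/N N/PP PP S/PP PP
CKY chart[0,8] = {PP}; S ∉ chart

NO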